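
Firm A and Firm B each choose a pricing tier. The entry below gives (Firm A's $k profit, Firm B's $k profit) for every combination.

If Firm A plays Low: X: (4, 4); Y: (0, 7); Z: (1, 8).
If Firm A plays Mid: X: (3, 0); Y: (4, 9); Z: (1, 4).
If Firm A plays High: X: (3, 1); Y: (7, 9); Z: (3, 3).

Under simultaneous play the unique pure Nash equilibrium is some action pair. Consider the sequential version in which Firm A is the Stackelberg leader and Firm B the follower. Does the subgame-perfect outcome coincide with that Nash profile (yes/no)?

yes

Work backward from Firm B's decision.
- Low: Firm B compares 4, 7, 8 and picks Z; Firm A would get 1.
- Mid: Firm B compares 0, 9, 4 and picks Y; Firm A would get 4.
- High: Firm B compares 1, 9, 3 and picks Y; Firm A would get 7.
Maximizing over 1, 4, 7, Firm A chooses High. Subgame-perfect outcome: (High, Y) with payoffs (7, 9).
Now find the simultaneous Nash equilibrium.
Firm A's best replies: X→Low; Y→High; Z→High.
Firm B's best replies: Low→Z; Mid→Y; High→Y.
The unique mutual best reply is (High, Y), giving (7, 9).
Sequential outcome (High, Y) coincides with the Nash profile (High, Y).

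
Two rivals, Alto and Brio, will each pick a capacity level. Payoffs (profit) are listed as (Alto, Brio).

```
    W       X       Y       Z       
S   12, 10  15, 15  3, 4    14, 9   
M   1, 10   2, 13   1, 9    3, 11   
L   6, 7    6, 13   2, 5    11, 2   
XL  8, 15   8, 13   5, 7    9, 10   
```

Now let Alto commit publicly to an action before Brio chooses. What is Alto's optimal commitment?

Brio best-responds to each possible Alto move:
- S: Brio compares 10, 15, 4, 9 and picks X; Alto would get 15.
- M: Brio compares 10, 13, 9, 11 and picks X; Alto would get 2.
- L: Brio compares 7, 13, 5, 2 and picks X; Alto would get 6.
- XL: Brio compares 15, 13, 7, 10 and picks W; Alto would get 8.
Maximizing over 15, 2, 6, 8, Alto chooses S. Subgame-perfect outcome: (S, X) with payoffs (15, 15).

S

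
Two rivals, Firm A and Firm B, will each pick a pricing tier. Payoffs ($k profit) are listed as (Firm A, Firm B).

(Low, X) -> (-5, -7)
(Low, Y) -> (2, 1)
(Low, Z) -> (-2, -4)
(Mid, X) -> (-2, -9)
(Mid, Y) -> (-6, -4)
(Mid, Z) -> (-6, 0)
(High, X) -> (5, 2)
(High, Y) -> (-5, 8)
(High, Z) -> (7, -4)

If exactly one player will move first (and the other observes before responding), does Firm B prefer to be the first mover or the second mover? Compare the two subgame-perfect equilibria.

first

If Firm A leads: Firm B's best replies are Low→Y, Mid→Z, High→Y; Firm A's induced payoffs 2, -6, -5; outcome (Low, Y), payoffs (2, 1).
If Firm B leads: Firm A's best replies are X→High, Y→Low, Z→High; Firm B's induced payoffs 2, 1, -4; outcome (High, X), payoffs (5, 2).
Firm B gets 2 moving first and 1 moving second, so Firm B prefers to move first.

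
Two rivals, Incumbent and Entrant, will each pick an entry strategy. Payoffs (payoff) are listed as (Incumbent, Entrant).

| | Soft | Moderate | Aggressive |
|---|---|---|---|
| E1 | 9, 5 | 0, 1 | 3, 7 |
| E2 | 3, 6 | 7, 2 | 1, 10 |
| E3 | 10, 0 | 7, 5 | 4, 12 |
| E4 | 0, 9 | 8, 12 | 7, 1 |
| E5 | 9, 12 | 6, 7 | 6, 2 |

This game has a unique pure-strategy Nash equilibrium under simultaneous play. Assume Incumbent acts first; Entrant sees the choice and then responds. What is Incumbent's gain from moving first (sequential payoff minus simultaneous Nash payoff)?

Solve by backward induction (Incumbent leads).
- E1 → Entrant plays Aggressive (best of 5, 1, 7); Incumbent gets 3.
- E2 → Entrant plays Aggressive (best of 6, 2, 10); Incumbent gets 1.
- E3 → Entrant plays Aggressive (best of 0, 5, 12); Incumbent gets 4.
- E4 → Entrant plays Moderate (best of 9, 12, 1); Incumbent gets 8.
- E5 → Entrant plays Soft (best of 12, 7, 2); Incumbent gets 9.
Among 3, 1, 4, 8, 9, the best is 9 at E5. Subgame-perfect outcome: (E5, Soft) with payoffs (9, 12).
Under simultaneous play:
Incumbent's best replies: Soft→E3; Moderate→E4; Aggressive→E4.
Entrant's best replies: E1→Aggressive; E2→Aggressive; E3→Aggressive; E4→Moderate; E5→Soft.
Only (E4, Moderate) has each player best-responding; Nash payoffs (8, 12).
Incumbent's commitment gain: 9 − 8 = 1.

1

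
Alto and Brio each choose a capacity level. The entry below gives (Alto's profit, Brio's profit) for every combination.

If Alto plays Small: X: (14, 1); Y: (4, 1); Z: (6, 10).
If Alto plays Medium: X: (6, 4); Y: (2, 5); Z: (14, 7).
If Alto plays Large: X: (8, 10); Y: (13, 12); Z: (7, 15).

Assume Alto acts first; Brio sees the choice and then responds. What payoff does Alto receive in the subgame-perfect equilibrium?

14

Brio best-responds to each possible Alto move:
- Small → Brio plays Z (best of 1, 1, 10); Alto gets 6.
- Medium → Brio plays Z (best of 4, 5, 7); Alto gets 14.
- Large → Brio plays Z (best of 10, 12, 15); Alto gets 7.
Among 6, 14, 7, the best is 14 at Medium. Subgame-perfect outcome: (Medium, Z) with payoffs (14, 7).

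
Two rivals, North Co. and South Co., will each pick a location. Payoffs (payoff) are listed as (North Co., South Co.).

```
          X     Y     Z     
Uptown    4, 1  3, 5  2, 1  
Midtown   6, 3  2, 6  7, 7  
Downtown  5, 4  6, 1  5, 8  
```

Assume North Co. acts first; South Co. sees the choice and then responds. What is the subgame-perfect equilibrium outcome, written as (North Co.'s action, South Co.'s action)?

(Midtown, Z)

Solve by backward induction (North Co. leads).
- Uptown: South Co. compares 1, 5, 1 and picks Y; North Co. would get 3.
- Midtown: South Co. compares 3, 6, 7 and picks Z; North Co. would get 7.
- Downtown: South Co. compares 4, 1, 8 and picks Z; North Co. would get 5.
Maximizing over 3, 7, 5, North Co. chooses Midtown. Subgame-perfect outcome: (Midtown, Z) with payoffs (7, 7).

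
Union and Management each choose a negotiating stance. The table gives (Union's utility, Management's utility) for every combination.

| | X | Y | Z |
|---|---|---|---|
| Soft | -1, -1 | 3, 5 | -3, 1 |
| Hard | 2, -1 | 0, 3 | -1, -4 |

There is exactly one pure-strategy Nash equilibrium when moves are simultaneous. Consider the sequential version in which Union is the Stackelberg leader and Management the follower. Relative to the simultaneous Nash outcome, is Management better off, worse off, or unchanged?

Work backward from Management's decision.
- Soft: Management compares -1, 5, 1 and picks Y; Union would get 3.
- Hard: Management compares -1, 3, -4 and picks Y; Union would get 0.
Union's induced payoffs are 3, 0, so Union commits to Soft. Subgame-perfect outcome: (Soft, Y) with payoffs (3, 5).
Under simultaneous play:
Union's best replies: X→Hard; Y→Soft; Z→Hard.
Management's best replies: Soft→Y; Hard→Y.
The unique mutual best reply is (Soft, Y), giving (3, 5).
Management earns 5 sequentially versus 5 at the Nash outcome: unchanged.

unchanged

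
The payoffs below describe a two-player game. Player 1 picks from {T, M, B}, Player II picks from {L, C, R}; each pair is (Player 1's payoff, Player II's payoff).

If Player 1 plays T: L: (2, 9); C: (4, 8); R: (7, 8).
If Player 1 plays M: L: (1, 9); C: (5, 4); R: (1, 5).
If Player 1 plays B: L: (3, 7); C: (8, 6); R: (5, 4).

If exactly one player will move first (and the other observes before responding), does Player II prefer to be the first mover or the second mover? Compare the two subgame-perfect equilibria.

If Player 1 leads: Player II's best replies are T→L, M→L, B→L; Player 1's induced payoffs 2, 1, 3; outcome (B, L), payoffs (3, 7).
If Player II leads: Player 1's best replies are L→B, C→B, R→T; Player II's induced payoffs 7, 6, 8; outcome (T, R), payoffs (7, 8).
Player II gets 8 moving first and 7 moving second, so Player II prefers to move first.

first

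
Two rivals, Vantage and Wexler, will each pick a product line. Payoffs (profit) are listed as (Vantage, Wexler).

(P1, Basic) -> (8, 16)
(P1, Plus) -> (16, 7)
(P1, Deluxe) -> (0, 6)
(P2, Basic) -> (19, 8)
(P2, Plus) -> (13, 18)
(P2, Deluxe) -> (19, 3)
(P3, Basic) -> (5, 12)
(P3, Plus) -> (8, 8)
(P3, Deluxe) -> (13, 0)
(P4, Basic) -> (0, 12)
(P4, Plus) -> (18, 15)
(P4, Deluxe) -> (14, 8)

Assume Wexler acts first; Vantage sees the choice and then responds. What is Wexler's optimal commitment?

Vantage best-responds to each possible Wexler move:
- Basic: Vantage compares 8, 19, 5, 0 and picks P2; Wexler would get 8.
- Plus: Vantage compares 16, 13, 8, 18 and picks P4; Wexler would get 15.
- Deluxe: Vantage compares 0, 19, 13, 14 and picks P2; Wexler would get 3.
Among 8, 15, 3, the best is 15 at Plus. Subgame-perfect outcome: (P4, Plus) with payoffs (18, 15).

Plus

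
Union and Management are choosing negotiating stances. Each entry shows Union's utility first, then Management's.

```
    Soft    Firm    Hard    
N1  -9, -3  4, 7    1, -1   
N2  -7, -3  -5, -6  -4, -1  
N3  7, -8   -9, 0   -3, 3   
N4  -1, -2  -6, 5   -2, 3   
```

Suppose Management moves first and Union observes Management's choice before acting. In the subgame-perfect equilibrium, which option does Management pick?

Firm

Work backward from Union's decision.
- Soft → Union plays N3 (best of -9, -7, 7, -1); Management gets -8.
- Firm → Union plays N1 (best of 4, -5, -9, -6); Management gets 7.
- Hard → Union plays N1 (best of 1, -4, -3, -2); Management gets -1.
Management's induced payoffs are -8, 7, -1, so Management commits to Firm. Subgame-perfect outcome: (N1, Firm) with payoffs (4, 7).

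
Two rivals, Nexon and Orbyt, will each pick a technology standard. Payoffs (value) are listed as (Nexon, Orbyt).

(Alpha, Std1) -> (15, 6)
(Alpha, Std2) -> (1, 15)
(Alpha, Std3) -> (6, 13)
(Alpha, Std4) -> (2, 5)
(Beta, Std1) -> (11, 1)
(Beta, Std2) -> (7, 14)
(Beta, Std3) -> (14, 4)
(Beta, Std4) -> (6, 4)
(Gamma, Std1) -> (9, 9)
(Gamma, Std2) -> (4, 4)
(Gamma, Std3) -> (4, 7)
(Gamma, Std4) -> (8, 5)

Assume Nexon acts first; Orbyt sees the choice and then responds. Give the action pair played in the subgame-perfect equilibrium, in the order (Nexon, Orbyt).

Orbyt best-responds to each possible Nexon move:
- Alpha → Orbyt plays Std2 (best of 6, 15, 13, 5); Nexon gets 1.
- Beta → Orbyt plays Std2 (best of 1, 14, 4, 4); Nexon gets 7.
- Gamma → Orbyt plays Std1 (best of 9, 4, 7, 5); Nexon gets 9.
Maximizing over 1, 7, 9, Nexon chooses Gamma. Subgame-perfect outcome: (Gamma, Std1) with payoffs (9, 9).

(Gamma, Std1)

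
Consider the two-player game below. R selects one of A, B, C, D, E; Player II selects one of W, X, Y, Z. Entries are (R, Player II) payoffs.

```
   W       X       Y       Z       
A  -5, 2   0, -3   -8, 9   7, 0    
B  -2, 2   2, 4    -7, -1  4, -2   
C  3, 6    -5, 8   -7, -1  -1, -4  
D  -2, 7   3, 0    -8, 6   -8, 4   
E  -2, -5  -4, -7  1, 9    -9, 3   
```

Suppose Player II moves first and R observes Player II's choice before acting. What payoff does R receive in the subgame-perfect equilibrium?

Solve by backward induction (Player II leads).
- W: BR = C, leader payoff 6.
- X: BR = D, leader payoff 0.
- Y: BR = E, leader payoff 9.
- Z: BR = A, leader payoff 0.
Among 6, 0, 9, 0, the best is 9 at Y. Subgame-perfect outcome: (E, Y) with payoffs (1, 9).

1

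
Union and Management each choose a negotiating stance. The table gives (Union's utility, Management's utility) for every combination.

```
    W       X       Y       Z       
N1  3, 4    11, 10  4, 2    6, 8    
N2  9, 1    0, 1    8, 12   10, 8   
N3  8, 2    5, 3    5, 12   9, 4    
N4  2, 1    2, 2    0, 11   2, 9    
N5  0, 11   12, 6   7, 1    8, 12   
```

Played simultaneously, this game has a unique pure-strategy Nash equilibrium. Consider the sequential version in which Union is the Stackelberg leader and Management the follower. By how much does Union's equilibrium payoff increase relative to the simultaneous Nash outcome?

3

Management best-responds to each possible Union move:
- N1: Management compares 4, 10, 2, 8 and picks X; Union would get 11.
- N2: Management compares 1, 1, 12, 8 and picks Y; Union would get 8.
- N3: Management compares 2, 3, 12, 4 and picks Y; Union would get 5.
- N4: Management compares 1, 2, 11, 9 and picks Y; Union would get 0.
- N5: Management compares 11, 6, 1, 12 and picks Z; Union would get 8.
Union's induced payoffs are 11, 8, 5, 0, 8, so Union commits to N1. Subgame-perfect outcome: (N1, X) with payoffs (11, 10).
Now find the simultaneous Nash equilibrium.
Union's best replies: W→N2; X→N5; Y→N2; Z→N2.
Management's best replies: N1→X; N2→Y; N3→Y; N4→Y; N5→Z.
The unique mutual best reply is (N2, Y), giving (8, 12).
Union's commitment gain: 11 − 8 = 3.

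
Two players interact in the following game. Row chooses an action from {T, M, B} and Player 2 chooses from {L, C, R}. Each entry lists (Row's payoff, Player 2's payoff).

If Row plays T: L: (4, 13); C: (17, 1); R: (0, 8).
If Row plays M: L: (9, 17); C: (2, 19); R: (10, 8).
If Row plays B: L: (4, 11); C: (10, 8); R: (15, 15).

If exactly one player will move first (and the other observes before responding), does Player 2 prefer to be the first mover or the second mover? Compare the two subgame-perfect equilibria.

first

If Row leads: Player 2's best replies are T→L, M→C, B→R; Row's induced payoffs 4, 2, 15; outcome (B, R), payoffs (15, 15).
If Player 2 leads: Row's best replies are L→M, C→T, R→B; Player 2's induced payoffs 17, 1, 15; outcome (M, L), payoffs (9, 17).
Player 2 gets 17 moving first and 15 moving second, so Player 2 prefers to move first.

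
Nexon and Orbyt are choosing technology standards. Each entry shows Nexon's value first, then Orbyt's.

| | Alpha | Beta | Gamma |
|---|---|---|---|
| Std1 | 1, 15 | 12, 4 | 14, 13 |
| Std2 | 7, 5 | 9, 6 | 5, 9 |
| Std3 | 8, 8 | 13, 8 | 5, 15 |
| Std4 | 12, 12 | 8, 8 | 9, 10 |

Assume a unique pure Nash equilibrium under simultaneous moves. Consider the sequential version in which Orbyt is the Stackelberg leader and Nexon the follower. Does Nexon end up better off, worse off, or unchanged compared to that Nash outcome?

better off

Nexon best-responds to each possible Orbyt move:
- Alpha: Nexon compares 1, 7, 8, 12 and picks Std4; Orbyt would get 12.
- Beta: Nexon compares 12, 9, 13, 8 and picks Std3; Orbyt would get 8.
- Gamma: Nexon compares 14, 5, 5, 9 and picks Std1; Orbyt would get 13.
Orbyt's induced payoffs are 12, 8, 13, so Orbyt commits to Gamma. Subgame-perfect outcome: (Std1, Gamma) with payoffs (14, 13).
For the simultaneous game, intersect best replies.
Nexon's best replies: Alpha→Std4; Beta→Std3; Gamma→Std1.
Orbyt's best replies: Std1→Alpha; Std2→Gamma; Std3→Gamma; Std4→Alpha.
The unique mutual best reply is (Std4, Alpha), giving (12, 12).
Nexon earns 14 sequentially versus 12 at the Nash outcome: better off.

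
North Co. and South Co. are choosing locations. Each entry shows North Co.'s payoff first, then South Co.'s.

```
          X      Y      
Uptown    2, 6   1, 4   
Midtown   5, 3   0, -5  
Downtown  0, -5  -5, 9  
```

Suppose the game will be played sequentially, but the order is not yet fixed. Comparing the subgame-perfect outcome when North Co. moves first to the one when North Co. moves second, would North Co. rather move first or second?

If North Co. leads: South Co.'s best replies are Uptown→X, Midtown→X, Downtown→Y; North Co.'s induced payoffs 2, 5, -5; outcome (Midtown, X), payoffs (5, 3).
If South Co. leads: North Co.'s best replies are X→Midtown, Y→Uptown; South Co.'s induced payoffs 3, 4; outcome (Uptown, Y), payoffs (1, 4).
North Co. gets 5 moving first and 1 moving second, so North Co. prefers to move first.

first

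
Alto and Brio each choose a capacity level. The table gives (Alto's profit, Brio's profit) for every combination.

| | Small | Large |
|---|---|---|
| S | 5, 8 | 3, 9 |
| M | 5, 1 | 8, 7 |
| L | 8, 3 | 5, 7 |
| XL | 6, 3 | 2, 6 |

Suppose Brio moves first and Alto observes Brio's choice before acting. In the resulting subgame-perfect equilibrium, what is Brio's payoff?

7

Backward induction with Brio moving first.
- Small → Alto plays L (best of 5, 5, 8, 6); Brio gets 3.
- Large → Alto plays M (best of 3, 8, 5, 2); Brio gets 7.
Brio's induced payoffs are 3, 7, so Brio commits to Large. Subgame-perfect outcome: (M, Large) with payoffs (8, 7).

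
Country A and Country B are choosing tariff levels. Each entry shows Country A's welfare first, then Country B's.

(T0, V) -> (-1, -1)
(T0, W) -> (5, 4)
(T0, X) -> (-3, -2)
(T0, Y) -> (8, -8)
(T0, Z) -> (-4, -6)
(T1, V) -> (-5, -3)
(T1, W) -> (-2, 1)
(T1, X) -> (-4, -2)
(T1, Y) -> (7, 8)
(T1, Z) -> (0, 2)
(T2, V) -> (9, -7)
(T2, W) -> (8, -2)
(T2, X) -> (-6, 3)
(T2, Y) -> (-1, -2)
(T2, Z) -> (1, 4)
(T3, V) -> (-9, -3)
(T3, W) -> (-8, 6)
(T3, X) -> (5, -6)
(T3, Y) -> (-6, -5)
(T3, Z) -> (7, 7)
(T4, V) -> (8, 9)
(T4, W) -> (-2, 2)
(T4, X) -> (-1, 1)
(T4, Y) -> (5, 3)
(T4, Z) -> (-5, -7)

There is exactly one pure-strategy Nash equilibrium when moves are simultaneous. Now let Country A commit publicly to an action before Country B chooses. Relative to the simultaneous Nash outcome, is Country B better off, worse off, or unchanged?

better off

Solve by backward induction (Country A leads).
- T0: Country B compares -1, 4, -2, -8, -6 and picks W; Country A would get 5.
- T1: Country B compares -3, 1, -2, 8, 2 and picks Y; Country A would get 7.
- T2: Country B compares -7, -2, 3, -2, 4 and picks Z; Country A would get 1.
- T3: Country B compares -3, 6, -6, -5, 7 and picks Z; Country A would get 7.
- T4: Country B compares 9, 2, 1, 3, -7 and picks V; Country A would get 8.
Maximizing over 5, 7, 1, 7, 8, Country A chooses T4. Subgame-perfect outcome: (T4, V) with payoffs (8, 9).
For the simultaneous game, intersect best replies.
Country A's best replies: V→T2; W→T2; X→T3; Y→T0; Z→T3.
Country B's best replies: T0→W; T1→Y; T2→Z; T3→Z; T4→V.
The unique mutual best reply is (T3, Z), giving (7, 7).
Country B earns 9 sequentially versus 7 at the Nash outcome: better off.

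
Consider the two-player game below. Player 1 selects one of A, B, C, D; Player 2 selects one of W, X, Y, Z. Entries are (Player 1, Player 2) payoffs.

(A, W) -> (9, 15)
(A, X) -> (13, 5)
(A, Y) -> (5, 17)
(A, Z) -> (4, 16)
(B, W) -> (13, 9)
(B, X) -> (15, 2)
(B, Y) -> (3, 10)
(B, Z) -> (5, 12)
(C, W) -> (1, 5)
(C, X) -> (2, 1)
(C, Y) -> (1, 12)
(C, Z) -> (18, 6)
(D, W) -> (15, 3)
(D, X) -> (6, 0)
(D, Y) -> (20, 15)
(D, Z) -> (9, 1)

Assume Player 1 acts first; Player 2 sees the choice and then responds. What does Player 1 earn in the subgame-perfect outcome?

Work backward from Player 2's decision.
- A: Player 2 compares 15, 5, 17, 16 and picks Y; Player 1 would get 5.
- B: Player 2 compares 9, 2, 10, 12 and picks Z; Player 1 would get 5.
- C: Player 2 compares 5, 1, 12, 6 and picks Y; Player 1 would get 1.
- D: Player 2 compares 3, 0, 15, 1 and picks Y; Player 1 would get 20.
Player 1's induced payoffs are 5, 5, 1, 20, so Player 1 commits to D. Subgame-perfect outcome: (D, Y) with payoffs (20, 15).

20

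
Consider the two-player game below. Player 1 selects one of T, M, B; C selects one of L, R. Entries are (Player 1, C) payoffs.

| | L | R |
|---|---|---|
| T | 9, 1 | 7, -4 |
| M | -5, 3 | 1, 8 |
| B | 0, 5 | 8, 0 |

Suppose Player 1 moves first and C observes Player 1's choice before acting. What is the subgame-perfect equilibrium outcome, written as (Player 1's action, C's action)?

(T, L)

Backward induction with Player 1 moving first.
- T → C plays L (best of 1, -4); Player 1 gets 9.
- M → C plays R (best of 3, 8); Player 1 gets 1.
- B → C plays L (best of 5, 0); Player 1 gets 0.
Maximizing over 9, 1, 0, Player 1 chooses T. Subgame-perfect outcome: (T, L) with payoffs (9, 1).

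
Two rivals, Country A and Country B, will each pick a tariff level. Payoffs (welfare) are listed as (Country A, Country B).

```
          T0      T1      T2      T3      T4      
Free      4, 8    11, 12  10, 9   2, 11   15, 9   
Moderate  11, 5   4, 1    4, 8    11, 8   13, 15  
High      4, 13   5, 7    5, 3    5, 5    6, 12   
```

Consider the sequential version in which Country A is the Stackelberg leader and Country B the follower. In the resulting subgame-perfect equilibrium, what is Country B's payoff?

Work backward from Country B's decision.
- Free: Country B compares 8, 12, 9, 11, 9 and picks T1; Country A would get 11.
- Moderate: Country B compares 5, 1, 8, 8, 15 and picks T4; Country A would get 13.
- High: Country B compares 13, 7, 3, 5, 12 and picks T0; Country A would get 4.
Country A's induced payoffs are 11, 13, 4, so Country A commits to Moderate. Subgame-perfect outcome: (Moderate, T4) with payoffs (13, 15).

15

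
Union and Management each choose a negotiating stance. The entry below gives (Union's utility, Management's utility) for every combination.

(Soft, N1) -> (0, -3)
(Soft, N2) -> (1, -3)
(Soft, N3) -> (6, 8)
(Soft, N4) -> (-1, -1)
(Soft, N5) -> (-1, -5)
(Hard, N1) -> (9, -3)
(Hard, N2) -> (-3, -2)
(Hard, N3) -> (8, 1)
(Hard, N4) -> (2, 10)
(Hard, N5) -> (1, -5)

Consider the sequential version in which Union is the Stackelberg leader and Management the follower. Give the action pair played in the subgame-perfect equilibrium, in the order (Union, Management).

Management best-responds to each possible Union move:
- Soft: BR = N3, leader payoff 6.
- Hard: BR = N4, leader payoff 2.
Maximizing over 6, 2, Union chooses Soft. Subgame-perfect outcome: (Soft, N3) with payoffs (6, 8).

(Soft, N3)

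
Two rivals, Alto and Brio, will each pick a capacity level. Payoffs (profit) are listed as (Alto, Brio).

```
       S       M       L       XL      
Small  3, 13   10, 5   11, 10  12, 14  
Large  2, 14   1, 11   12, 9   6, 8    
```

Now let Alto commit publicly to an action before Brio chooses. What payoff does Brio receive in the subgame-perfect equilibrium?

14

Solve by backward induction (Alto leads).
- Small → Brio plays XL (best of 13, 5, 10, 14); Alto gets 12.
- Large → Brio plays S (best of 14, 11, 9, 8); Alto gets 2.
Alto's induced payoffs are 12, 2, so Alto commits to Small. Subgame-perfect outcome: (Small, XL) with payoffs (12, 14).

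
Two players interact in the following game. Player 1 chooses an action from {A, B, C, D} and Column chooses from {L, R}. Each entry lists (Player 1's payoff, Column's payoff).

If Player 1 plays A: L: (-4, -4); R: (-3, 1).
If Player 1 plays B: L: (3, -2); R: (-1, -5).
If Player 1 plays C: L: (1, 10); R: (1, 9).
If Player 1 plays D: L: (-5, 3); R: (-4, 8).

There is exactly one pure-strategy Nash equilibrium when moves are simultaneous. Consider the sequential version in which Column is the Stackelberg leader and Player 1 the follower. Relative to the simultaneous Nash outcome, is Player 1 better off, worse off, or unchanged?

Solve by backward induction (Column leads).
- L → Player 1 plays B (best of -4, 3, 1, -5); Column gets -2.
- R → Player 1 plays C (best of -3, -1, 1, -4); Column gets 9.
Column's induced payoffs are -2, 9, so Column commits to R. Subgame-perfect outcome: (C, R) with payoffs (1, 9).
Now find the simultaneous Nash equilibrium.
Player 1's best replies: L→B; R→C.
Column's best replies: A→R; B→L; C→L; D→R.
Only (B, L) has each player best-responding; Nash payoffs (3, -2).
Player 1 earns 1 sequentially versus 3 at the Nash outcome: worse off.

worse off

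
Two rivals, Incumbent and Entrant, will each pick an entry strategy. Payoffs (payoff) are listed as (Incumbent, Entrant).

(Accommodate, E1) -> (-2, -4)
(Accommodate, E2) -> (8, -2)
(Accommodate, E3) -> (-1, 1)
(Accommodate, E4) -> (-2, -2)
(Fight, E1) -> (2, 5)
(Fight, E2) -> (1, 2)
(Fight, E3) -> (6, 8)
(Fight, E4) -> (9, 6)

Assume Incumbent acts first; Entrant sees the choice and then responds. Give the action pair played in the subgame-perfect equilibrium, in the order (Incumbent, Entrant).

Work backward from Entrant's decision.
- Accommodate: Entrant compares -4, -2, 1, -2 and picks E3; Incumbent would get -1.
- Fight: Entrant compares 5, 2, 8, 6 and picks E3; Incumbent would get 6.
Maximizing over -1, 6, Incumbent chooses Fight. Subgame-perfect outcome: (Fight, E3) with payoffs (6, 8).

(Fight, E3)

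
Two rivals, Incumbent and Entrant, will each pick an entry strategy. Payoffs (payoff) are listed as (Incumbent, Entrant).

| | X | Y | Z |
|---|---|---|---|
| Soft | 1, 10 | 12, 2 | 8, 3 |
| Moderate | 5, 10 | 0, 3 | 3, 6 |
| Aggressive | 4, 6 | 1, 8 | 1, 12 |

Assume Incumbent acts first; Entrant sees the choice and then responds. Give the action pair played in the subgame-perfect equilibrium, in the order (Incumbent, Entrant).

Work backward from Entrant's decision.
- Soft: Entrant compares 10, 2, 3 and picks X; Incumbent would get 1.
- Moderate: Entrant compares 10, 3, 6 and picks X; Incumbent would get 5.
- Aggressive: Entrant compares 6, 8, 12 and picks Z; Incumbent would get 1.
Among 1, 5, 1, the best is 5 at Moderate. Subgame-perfect outcome: (Moderate, X) with payoffs (5, 10).

(Moderate, X)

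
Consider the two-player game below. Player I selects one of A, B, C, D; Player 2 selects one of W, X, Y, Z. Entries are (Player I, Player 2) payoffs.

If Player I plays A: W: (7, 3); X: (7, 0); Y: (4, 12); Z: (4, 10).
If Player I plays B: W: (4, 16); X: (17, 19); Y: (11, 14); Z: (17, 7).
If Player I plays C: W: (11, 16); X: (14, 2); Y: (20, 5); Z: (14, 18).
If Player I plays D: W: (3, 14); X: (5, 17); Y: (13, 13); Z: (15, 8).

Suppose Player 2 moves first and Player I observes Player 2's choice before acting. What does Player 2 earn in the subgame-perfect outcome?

19

Player I best-responds to each possible Player 2 move:
- W: BR = C, leader payoff 16.
- X: BR = B, leader payoff 19.
- Y: BR = C, leader payoff 5.
- Z: BR = B, leader payoff 7.
Among 16, 19, 5, 7, the best is 19 at X. Subgame-perfect outcome: (B, X) with payoffs (17, 19).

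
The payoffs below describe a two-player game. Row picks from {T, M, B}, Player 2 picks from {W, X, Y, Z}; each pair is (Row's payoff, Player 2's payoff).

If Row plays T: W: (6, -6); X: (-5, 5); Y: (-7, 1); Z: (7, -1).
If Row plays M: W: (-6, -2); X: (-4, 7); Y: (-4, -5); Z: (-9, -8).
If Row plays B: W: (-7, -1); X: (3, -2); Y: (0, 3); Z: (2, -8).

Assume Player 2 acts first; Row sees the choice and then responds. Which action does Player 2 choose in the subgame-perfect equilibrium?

Solve by backward induction (Player 2 leads).
- W → Row plays T (best of 6, -6, -7); Player 2 gets -6.
- X → Row plays B (best of -5, -4, 3); Player 2 gets -2.
- Y → Row plays B (best of -7, -4, 0); Player 2 gets 3.
- Z → Row plays T (best of 7, -9, 2); Player 2 gets -1.
Among -6, -2, 3, -1, the best is 3 at Y. Subgame-perfect outcome: (B, Y) with payoffs (0, 3).

Y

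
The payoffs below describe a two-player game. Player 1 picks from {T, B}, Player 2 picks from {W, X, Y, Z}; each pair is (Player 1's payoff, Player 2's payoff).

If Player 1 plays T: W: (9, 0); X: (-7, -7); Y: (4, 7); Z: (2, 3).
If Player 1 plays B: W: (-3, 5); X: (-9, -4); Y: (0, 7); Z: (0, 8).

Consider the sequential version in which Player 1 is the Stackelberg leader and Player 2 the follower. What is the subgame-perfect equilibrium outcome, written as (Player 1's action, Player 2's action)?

Solve by backward induction (Player 1 leads).
- T → Player 2 plays Y (best of 0, -7, 7, 3); Player 1 gets 4.
- B → Player 2 plays Z (best of 5, -4, 7, 8); Player 1 gets 0.
Player 1's induced payoffs are 4, 0, so Player 1 commits to T. Subgame-perfect outcome: (T, Y) with payoffs (4, 7).

(T, Y)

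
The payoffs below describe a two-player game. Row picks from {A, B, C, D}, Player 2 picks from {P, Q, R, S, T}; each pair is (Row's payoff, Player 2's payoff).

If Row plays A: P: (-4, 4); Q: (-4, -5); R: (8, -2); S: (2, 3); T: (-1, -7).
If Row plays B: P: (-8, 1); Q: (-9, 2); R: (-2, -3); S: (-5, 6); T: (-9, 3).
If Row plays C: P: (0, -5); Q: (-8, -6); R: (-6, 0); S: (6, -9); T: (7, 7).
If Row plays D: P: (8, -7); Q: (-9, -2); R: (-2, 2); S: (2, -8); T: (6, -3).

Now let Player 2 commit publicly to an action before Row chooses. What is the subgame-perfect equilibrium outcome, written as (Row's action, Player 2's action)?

(C, T)

Row best-responds to each possible Player 2 move:
- P: BR = D, leader payoff -7.
- Q: BR = A, leader payoff -5.
- R: BR = A, leader payoff -2.
- S: BR = C, leader payoff -9.
- T: BR = C, leader payoff 7.
Player 2's induced payoffs are -7, -5, -2, -9, 7, so Player 2 commits to T. Subgame-perfect outcome: (C, T) with payoffs (7, 7).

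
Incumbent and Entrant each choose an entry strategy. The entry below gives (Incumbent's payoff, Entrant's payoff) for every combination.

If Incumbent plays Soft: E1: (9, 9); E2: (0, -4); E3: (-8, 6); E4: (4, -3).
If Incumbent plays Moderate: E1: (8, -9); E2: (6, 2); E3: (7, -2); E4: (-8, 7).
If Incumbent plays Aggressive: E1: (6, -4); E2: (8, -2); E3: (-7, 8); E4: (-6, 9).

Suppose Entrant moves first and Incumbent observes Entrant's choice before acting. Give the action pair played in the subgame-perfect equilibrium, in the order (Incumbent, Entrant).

(Soft, E1)

Incumbent best-responds to each possible Entrant move:
- E1 → Incumbent plays Soft (best of 9, 8, 6); Entrant gets 9.
- E2 → Incumbent plays Aggressive (best of 0, 6, 8); Entrant gets -2.
- E3 → Incumbent plays Moderate (best of -8, 7, -7); Entrant gets -2.
- E4 → Incumbent plays Soft (best of 4, -8, -6); Entrant gets -3.
Entrant's induced payoffs are 9, -2, -2, -3, so Entrant commits to E1. Subgame-perfect outcome: (Soft, E1) with payoffs (9, 9).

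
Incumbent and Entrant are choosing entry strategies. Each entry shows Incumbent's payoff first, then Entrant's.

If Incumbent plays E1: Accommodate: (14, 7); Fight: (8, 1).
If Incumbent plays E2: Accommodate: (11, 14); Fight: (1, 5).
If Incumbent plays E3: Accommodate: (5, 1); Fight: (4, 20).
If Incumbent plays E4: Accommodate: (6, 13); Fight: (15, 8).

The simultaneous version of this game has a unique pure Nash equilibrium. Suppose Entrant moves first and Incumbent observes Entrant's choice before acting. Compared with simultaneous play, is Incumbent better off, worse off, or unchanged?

Work backward from Incumbent's decision.
- Accommodate: BR = E1, leader payoff 7.
- Fight: BR = E4, leader payoff 8.
Maximizing over 7, 8, Entrant chooses Fight. Subgame-perfect outcome: (E4, Fight) with payoffs (15, 8).
Under simultaneous play:
Incumbent's best replies: Accommodate→E1; Fight→E4.
Entrant's best replies: E1→Accommodate; E2→Accommodate; E3→Fight; E4→Accommodate.
Only (E1, Accommodate) has each player best-responding; Nash payoffs (14, 7).
Incumbent earns 15 sequentially versus 14 at the Nash outcome: better off.

better off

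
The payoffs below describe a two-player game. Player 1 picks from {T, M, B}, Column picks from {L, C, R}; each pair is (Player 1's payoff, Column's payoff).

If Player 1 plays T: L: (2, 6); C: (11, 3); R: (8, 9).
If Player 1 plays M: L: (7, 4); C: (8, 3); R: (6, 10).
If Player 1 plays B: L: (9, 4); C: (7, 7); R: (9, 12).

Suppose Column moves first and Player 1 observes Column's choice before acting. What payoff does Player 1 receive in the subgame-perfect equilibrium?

Player 1 best-responds to each possible Column move:
- L → Player 1 plays B (best of 2, 7, 9); Column gets 4.
- C → Player 1 plays T (best of 11, 8, 7); Column gets 3.
- R → Player 1 plays B (best of 8, 6, 9); Column gets 12.
Among 4, 3, 12, the best is 12 at R. Subgame-perfect outcome: (B, R) with payoffs (9, 12).

9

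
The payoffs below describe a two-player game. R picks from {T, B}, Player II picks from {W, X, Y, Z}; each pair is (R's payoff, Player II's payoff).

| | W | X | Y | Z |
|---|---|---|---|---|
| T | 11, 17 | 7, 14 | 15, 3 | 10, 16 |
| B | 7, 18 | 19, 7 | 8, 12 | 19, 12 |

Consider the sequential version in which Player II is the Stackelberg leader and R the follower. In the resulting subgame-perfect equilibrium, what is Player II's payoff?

17

Solve by backward induction (Player II leads).
- W → R plays T (best of 11, 7); Player II gets 17.
- X → R plays B (best of 7, 19); Player II gets 7.
- Y → R plays T (best of 15, 8); Player II gets 3.
- Z → R plays B (best of 10, 19); Player II gets 12.
Among 17, 7, 3, 12, the best is 17 at W. Subgame-perfect outcome: (T, W) with payoffs (11, 17).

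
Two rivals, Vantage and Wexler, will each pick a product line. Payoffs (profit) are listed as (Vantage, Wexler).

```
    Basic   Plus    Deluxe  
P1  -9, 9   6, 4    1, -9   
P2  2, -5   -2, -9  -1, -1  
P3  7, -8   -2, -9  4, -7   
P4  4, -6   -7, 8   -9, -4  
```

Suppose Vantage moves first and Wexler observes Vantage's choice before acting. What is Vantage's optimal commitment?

Wexler best-responds to each possible Vantage move:
- P1: Wexler compares 9, 4, -9 and picks Basic; Vantage would get -9.
- P2: Wexler compares -5, -9, -1 and picks Deluxe; Vantage would get -1.
- P3: Wexler compares -8, -9, -7 and picks Deluxe; Vantage would get 4.
- P4: Wexler compares -6, 8, -4 and picks Plus; Vantage would get -7.
Among -9, -1, 4, -7, the best is 4 at P3. Subgame-perfect outcome: (P3, Deluxe) with payoffs (4, -7).

P3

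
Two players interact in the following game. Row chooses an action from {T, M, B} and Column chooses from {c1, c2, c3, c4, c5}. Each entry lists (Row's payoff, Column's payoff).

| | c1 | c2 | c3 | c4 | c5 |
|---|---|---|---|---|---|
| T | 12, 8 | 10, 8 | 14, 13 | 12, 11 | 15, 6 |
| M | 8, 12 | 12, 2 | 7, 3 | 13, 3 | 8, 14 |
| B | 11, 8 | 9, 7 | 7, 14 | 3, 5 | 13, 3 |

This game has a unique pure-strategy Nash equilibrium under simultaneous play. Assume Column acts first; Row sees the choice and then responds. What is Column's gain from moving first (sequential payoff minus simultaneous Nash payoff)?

Row best-responds to each possible Column move:
- c1 → Row plays T (best of 12, 8, 11); Column gets 8.
- c2 → Row plays M (best of 10, 12, 9); Column gets 2.
- c3 → Row plays T (best of 14, 7, 7); Column gets 13.
- c4 → Row plays M (best of 12, 13, 3); Column gets 3.
- c5 → Row plays T (best of 15, 8, 13); Column gets 6.
Maximizing over 8, 2, 13, 3, 6, Column chooses c3. Subgame-perfect outcome: (T, c3) with payoffs (14, 13).
For the simultaneous game, intersect best replies.
Row's best replies: c1→T; c2→M; c3→T; c4→M; c5→T.
Column's best replies: T→c3; M→c5; B→c3.
Only (T, c3) has each player best-responding; Nash payoffs (14, 13).
Column's commitment gain: 13 − 13 = 0.

0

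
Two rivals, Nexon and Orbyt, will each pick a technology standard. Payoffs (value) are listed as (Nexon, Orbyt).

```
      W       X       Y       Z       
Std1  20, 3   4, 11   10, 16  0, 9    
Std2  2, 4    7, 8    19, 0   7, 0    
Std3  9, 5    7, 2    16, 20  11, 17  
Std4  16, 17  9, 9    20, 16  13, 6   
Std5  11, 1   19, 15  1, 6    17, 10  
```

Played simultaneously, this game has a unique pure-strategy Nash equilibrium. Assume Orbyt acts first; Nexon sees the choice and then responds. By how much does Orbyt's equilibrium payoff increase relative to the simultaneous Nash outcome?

1

Backward induction with Orbyt moving first.
- W: Nexon compares 20, 2, 9, 16, 11 and picks Std1; Orbyt would get 3.
- X: Nexon compares 4, 7, 7, 9, 19 and picks Std5; Orbyt would get 15.
- Y: Nexon compares 10, 19, 16, 20, 1 and picks Std4; Orbyt would get 16.
- Z: Nexon compares 0, 7, 11, 13, 17 and picks Std5; Orbyt would get 10.
Orbyt's induced payoffs are 3, 15, 16, 10, so Orbyt commits to Y. Subgame-perfect outcome: (Std4, Y) with payoffs (20, 16).
Now find the simultaneous Nash equilibrium.
Nexon's best replies: W→Std1; X→Std5; Y→Std4; Z→Std5.
Orbyt's best replies: Std1→Y; Std2→X; Std3→Y; Std4→W; Std5→X.
Only (Std5, X) has each player best-responding; Nash payoffs (19, 15).
Orbyt's commitment gain: 16 − 15 = 1.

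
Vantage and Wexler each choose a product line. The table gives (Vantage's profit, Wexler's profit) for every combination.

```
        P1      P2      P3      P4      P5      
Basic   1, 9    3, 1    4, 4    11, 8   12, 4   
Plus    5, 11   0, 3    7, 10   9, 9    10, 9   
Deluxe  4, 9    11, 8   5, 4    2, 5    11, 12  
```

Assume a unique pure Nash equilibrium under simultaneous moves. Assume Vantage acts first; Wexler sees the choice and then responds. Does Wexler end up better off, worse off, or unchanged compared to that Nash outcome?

Solve by backward induction (Vantage leads).
- Basic → Wexler plays P1 (best of 9, 1, 4, 8, 4); Vantage gets 1.
- Plus → Wexler plays P1 (best of 11, 3, 10, 9, 9); Vantage gets 5.
- Deluxe → Wexler plays P5 (best of 9, 8, 4, 5, 12); Vantage gets 11.
Maximizing over 1, 5, 11, Vantage chooses Deluxe. Subgame-perfect outcome: (Deluxe, P5) with payoffs (11, 12).
Now find the simultaneous Nash equilibrium.
Vantage's best replies: P1→Plus; P2→Deluxe; P3→Plus; P4→Basic; P5→Basic.
Wexler's best replies: Basic→P1; Plus→P1; Deluxe→P5.
Only (Plus, P1) has each player best-responding; Nash payoffs (5, 11).
Wexler earns 12 sequentially versus 11 at the Nash outcome: better off.

better off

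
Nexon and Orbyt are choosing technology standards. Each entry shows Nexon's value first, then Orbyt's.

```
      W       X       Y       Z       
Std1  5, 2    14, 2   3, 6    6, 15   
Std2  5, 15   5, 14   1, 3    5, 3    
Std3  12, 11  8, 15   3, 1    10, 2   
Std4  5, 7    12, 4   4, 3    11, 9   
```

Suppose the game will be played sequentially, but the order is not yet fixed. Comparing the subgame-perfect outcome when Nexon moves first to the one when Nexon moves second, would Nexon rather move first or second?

If Nexon leads: Orbyt's best replies are Std1→Z, Std2→W, Std3→X, Std4→Z; Nexon's induced payoffs 6, 5, 8, 11; outcome (Std4, Z), payoffs (11, 9).
If Orbyt leads: Nexon's best replies are W→Std3, X→Std1, Y→Std4, Z→Std4; Orbyt's induced payoffs 11, 2, 3, 9; outcome (Std3, W), payoffs (12, 11).
Nexon gets 11 moving first and 12 moving second, so Nexon prefers to move second.

second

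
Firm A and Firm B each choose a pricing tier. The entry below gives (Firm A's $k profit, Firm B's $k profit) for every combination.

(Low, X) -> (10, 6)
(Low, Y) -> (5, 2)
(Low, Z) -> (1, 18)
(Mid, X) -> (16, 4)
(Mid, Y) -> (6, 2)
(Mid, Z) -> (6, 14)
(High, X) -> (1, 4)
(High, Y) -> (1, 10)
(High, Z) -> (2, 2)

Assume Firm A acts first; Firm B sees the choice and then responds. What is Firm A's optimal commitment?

Mid

Work backward from Firm B's decision.
- Low: Firm B compares 6, 2, 18 and picks Z; Firm A would get 1.
- Mid: Firm B compares 4, 2, 14 and picks Z; Firm A would get 6.
- High: Firm B compares 4, 10, 2 and picks Y; Firm A would get 1.
Maximizing over 1, 6, 1, Firm A chooses Mid. Subgame-perfect outcome: (Mid, Z) with payoffs (6, 14).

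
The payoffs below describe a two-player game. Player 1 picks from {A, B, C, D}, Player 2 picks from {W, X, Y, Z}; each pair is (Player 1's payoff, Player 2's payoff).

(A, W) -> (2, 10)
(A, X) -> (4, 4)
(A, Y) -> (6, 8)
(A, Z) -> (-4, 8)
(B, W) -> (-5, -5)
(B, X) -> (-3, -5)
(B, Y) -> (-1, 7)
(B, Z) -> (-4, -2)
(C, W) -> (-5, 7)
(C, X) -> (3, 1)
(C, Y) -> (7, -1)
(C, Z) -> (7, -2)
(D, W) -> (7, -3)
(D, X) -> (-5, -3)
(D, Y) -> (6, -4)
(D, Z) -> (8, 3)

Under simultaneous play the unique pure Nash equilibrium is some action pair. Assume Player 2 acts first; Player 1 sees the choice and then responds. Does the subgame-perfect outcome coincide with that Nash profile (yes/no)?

no

Backward induction with Player 2 moving first.
- W: BR = D, leader payoff -3.
- X: BR = A, leader payoff 4.
- Y: BR = C, leader payoff -1.
- Z: BR = D, leader payoff 3.
Among -3, 4, -1, 3, the best is 4 at X. Subgame-perfect outcome: (A, X) with payoffs (4, 4).
Under simultaneous play:
Player 1's best replies: W→D; X→A; Y→C; Z→D.
Player 2's best replies: A→W; B→Y; C→W; D→Z.
Only (D, Z) has each player best-responding; Nash payoffs (8, 3).
Sequential outcome (A, X) differs from the Nash profile (D, Z).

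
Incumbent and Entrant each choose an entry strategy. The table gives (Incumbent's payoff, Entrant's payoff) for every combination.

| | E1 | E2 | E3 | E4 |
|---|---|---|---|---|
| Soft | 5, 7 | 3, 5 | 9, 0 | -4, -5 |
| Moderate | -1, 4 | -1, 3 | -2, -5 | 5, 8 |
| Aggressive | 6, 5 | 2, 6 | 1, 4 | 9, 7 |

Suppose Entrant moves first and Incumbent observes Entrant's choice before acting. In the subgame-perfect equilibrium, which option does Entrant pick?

Work backward from Incumbent's decision.
- E1 → Incumbent plays Aggressive (best of 5, -1, 6); Entrant gets 5.
- E2 → Incumbent plays Soft (best of 3, -1, 2); Entrant gets 5.
- E3 → Incumbent plays Soft (best of 9, -2, 1); Entrant gets 0.
- E4 → Incumbent plays Aggressive (best of -4, 5, 9); Entrant gets 7.
Among 5, 5, 0, 7, the best is 7 at E4. Subgame-perfect outcome: (Aggressive, E4) with payoffs (9, 7).

E4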